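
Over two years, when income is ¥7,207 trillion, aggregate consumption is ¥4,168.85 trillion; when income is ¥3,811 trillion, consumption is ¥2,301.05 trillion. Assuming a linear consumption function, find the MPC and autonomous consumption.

MPC = 0.55; a = 205

MPC = ΔC/ΔY = (4168.85 − 2301.05)/(7207 − 3811) = 1867.8/3396 = 0.55
a = C − MPC·Y = 2301.05 − 0.55(3811) = 2301.05 − 2096.05 = 205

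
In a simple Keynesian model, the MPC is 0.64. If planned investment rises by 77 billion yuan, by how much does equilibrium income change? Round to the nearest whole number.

ΔY ≈ 214

The multiplier is 1/(1 − MPC) = 1/0.36.
ΔY = 77/0.36 = 213.89 ≈ 214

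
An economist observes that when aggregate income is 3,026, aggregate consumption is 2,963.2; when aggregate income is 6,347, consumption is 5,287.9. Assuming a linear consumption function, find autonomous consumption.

a = 845

MPC = ΔC/ΔY = (5287.9 − 2963.2)/(6347 − 3026) = 2324.7/3321 = 0.7
a = C − MPC·Y = 2963.2 − 0.7(3026) = 2963.2 − 2118.2 = 845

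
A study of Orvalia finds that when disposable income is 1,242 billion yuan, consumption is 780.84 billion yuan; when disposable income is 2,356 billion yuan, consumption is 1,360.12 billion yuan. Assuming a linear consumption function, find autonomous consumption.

MPC = ΔC/ΔY = (1360.12 − 780.84)/(2356 − 1242) = 579.28/1114 = 0.52
a = C − MPC·Y = 780.84 − 0.52(1242) = 780.84 − 645.84 = 135

a = 135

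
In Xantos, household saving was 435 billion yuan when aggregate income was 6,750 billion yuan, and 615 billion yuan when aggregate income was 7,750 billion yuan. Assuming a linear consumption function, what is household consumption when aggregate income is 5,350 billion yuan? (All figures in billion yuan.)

C = 5167

MPS = ΔS/ΔY = (615 − 435)/(7750 − 6750) = 180/1000 = 0.18
MPC = 1 − MPS = 0.82
Autonomous saving = 435 − 0.18(6750) = -780, so a = 780
C = 780 + 0.82(5350) = 780 + 4387 = 5167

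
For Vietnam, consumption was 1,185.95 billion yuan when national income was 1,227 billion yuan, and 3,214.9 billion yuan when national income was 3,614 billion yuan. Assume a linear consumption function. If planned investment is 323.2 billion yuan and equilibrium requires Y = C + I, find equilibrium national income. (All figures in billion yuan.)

MPC = (3214.9 − 1185.95)/(3614 − 1227) = 2028.95/2387 = 0.85
a = 1185.95 − 0.85(1227) = 143
Equilibrium: Y = 143 + 0.85Y + 323.2
0.15Y = 466.2, so Y = 466.2/0.15 = 3108

Y = 3108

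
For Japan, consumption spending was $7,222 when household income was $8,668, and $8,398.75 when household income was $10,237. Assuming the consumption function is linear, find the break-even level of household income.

MPC = (8398.75 − 7222)/(10237 − 8668) = 1176.75/1569 = 0.75
a = 7222 − 0.75(8668) = 7222 − 6501 = 721
Break-even: Y = a/(1−MPC) = 721/0.25 = 2884

Y = 2884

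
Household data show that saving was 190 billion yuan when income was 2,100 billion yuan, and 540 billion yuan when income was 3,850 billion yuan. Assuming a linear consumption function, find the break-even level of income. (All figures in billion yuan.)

MPS = ΔS/ΔY = (540 − 190)/(3850 − 2100) = 350/1750 = 0.2
MPC = 1 − MPS = 0.8
From S(2100) = 190: −a + 0.2(2100) = 190, so a = 420 − 190 = 230
Break-even (S = 0): Y = a/MPS = 230/0.2 = 1150

Y = 1150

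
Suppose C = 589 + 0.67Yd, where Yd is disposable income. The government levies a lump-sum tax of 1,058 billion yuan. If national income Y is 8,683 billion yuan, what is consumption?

C = 5697.75

Yd = Y − T = 8683 − 1058 = 7625
C = 589 + 0.67(7625) = 589 + 5108.75 = 5697.75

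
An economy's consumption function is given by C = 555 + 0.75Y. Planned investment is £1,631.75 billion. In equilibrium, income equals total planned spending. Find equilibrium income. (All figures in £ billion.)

Y = C + I = 555 + 0.75Y + 1631.75
Y − 0.75Y = 2186.75
0.25Y = 2186.75, so Y = 2186.75/0.25 = 8747

Y = 8747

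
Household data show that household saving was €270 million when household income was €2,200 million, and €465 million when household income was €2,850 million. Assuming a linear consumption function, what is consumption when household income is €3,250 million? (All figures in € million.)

C = 2665

MPS = ΔS/ΔY = (465 − 270)/(2850 − 2200) = 195/650 = 0.3
MPC = 1 − MPS = 0.7
Autonomous saving = 270 − 0.3(2200) = -390, so a = 390
C = 390 + 0.7(3250) = 390 + 2275 = 2665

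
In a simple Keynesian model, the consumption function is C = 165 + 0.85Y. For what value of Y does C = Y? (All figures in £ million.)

At break-even, C = Y: 165 + 0.85Y = Y
0.15Y = 165, so Y = 165/0.15 = 1100

Y = 1100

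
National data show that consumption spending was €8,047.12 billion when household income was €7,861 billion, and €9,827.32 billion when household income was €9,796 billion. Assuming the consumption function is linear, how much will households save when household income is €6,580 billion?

MPC = (9827.32 − 8047.12)/(9796 − 7861) = 1780.2/1935 = 0.92
a = 8047.12 − 0.92(7861) = 8047.12 − 7232.12 = 815
C = 815 + 0.92(6580) = 6868.6
S = 6580 − 6868.6 = -288.6

S = -288.6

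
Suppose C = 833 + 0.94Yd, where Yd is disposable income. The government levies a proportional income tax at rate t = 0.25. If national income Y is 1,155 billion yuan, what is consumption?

C = 1647.275

Yd = (1 − 0.25)(1155) = 0.75(1155) = 866.25
C = 833 + 0.94(866.25) = 833 + 814.275 = 1647.275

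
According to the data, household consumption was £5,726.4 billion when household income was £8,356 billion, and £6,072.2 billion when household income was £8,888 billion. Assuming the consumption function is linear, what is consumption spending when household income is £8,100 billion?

MPC = (6072.2 − 5726.4)/(8888 − 8356) = 345.8/532 = 0.65
a = 5726.4 − 0.65(8356) = 5726.4 − 5431.4 = 295
C = 295 + 0.65(8100) = 295 + 5265 = 5560

C = 5560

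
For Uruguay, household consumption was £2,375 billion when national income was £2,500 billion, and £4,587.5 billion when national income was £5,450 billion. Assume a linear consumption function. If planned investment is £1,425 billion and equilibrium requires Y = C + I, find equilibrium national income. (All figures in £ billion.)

Y = 7700

MPC = (4587.5 − 2375)/(5450 − 2500) = 2212.5/2950 = 0.75
a = 2375 − 0.75(2500) = 500
Equilibrium: Y = 500 + 0.75Y + 1425
0.25Y = 1925, so Y = 1925/0.25 = 7700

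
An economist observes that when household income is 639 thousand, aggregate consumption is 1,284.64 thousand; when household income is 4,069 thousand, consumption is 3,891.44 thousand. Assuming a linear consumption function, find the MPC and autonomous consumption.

MPC = ΔC/ΔY = (3891.44 − 1284.64)/(4069 − 639) = 2606.8/3430 = 0.76
a = C − MPC·Y = 1284.64 − 0.76(639) = 1284.64 − 485.64 = 799

MPC = 0.76; a = 799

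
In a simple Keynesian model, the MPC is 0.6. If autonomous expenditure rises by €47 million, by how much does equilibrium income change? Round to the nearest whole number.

ΔY ≈ 118

The multiplier is 1/(1 − MPC) = 1/0.4.
ΔY = 47/0.4 = 117.50 ≈ 118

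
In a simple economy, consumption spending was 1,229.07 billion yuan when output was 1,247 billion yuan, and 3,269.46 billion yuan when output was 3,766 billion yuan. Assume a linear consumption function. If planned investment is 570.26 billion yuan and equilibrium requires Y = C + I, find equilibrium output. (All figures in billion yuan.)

MPC = (3269.46 − 1229.07)/(3766 − 1247) = 2040.39/2519 = 0.81
a = 1229.07 − 0.81(1247) = 219
Equilibrium: Y = 219 + 0.81Y + 570.26
0.19Y = 789.26, so Y = 789.26/0.19 = 4154

Y = 4154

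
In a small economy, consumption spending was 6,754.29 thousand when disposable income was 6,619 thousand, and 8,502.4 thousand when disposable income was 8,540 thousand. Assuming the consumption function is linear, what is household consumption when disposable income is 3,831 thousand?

MPC = (8502.4 − 6754.29)/(8540 − 6619) = 1748.11/1921 = 0.91
a = 6754.29 − 0.91(6619) = 6754.29 − 6023.29 = 731
C = 731 + 0.91(3831) = 731 + 3486.21 = 4217.21

C = 4217.21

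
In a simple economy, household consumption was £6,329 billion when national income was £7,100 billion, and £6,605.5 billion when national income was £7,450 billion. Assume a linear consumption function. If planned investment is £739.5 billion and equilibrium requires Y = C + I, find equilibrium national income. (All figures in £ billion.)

Y = 6950

MPC = (6605.5 − 6329)/(7450 − 7100) = 276.5/350 = 0.79
a = 6329 − 0.79(7100) = 720
Equilibrium: Y = 720 + 0.79Y + 739.5
0.21Y = 1459.5, so Y = 1459.5/0.21 = 6950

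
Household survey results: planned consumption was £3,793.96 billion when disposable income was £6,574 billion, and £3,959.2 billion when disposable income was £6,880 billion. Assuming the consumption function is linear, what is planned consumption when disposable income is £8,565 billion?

C = 4869.1

MPC = (3959.2 − 3793.96)/(6880 − 6574) = 165.24/306 = 0.54
a = 3793.96 − 0.54(6574) = 3793.96 − 3549.96 = 244
C = 244 + 0.54(8565) = 244 + 4625.1 = 4869.1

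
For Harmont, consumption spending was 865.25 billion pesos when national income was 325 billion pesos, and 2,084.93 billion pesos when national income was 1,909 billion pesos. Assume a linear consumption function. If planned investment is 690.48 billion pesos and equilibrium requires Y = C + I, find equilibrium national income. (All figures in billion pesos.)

MPC = (2084.93 − 865.25)/(1909 − 325) = 1219.68/1584 = 0.77
a = 865.25 − 0.77(325) = 615
Equilibrium: Y = 615 + 0.77Y + 690.48
0.23Y = 1305.48, so Y = 1305.48/0.23 = 5676

Y = 5676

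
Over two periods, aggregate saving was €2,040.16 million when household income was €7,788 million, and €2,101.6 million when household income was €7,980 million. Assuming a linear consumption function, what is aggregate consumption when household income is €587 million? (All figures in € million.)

MPS = ΔS/ΔY = (2101.6 − 2040.16)/(7980 − 7788) = 61.44/192 = 0.32
MPC = 1 − MPS = 0.68
Autonomous saving = 2040.16 − 0.32(7788) = -452, so a = 452
C = 452 + 0.68(587) = 452 + 399.16 = 851.16

C = 851.16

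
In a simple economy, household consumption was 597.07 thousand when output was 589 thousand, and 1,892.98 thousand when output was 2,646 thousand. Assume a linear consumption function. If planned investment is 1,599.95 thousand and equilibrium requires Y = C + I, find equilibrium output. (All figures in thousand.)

Y = 4935

MPC = (1892.98 − 597.07)/(2646 − 589) = 1295.91/2057 = 0.63
a = 597.07 − 0.63(589) = 226
Equilibrium: Y = 226 + 0.63Y + 1599.95
0.37Y = 1825.95, so Y = 1825.95/0.37 = 4935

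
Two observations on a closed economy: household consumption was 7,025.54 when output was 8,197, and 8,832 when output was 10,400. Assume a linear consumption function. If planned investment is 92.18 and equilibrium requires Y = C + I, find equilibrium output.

MPC = (8832 − 7025.54)/(10400 − 8197) = 1806.46/2203 = 0.82
a = 7025.54 − 0.82(8197) = 304
Equilibrium: Y = 304 + 0.82Y + 92.18
0.18Y = 396.18, so Y = 396.18/0.18 = 2201

Y = 2201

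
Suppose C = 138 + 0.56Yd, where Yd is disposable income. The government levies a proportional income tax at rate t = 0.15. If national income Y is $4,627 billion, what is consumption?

C = 2340.452

Yd = (1 − 0.15)(4627) = 0.85(4627) = 3932.95
C = 138 + 0.56(3932.95) = 138 + 2202.452 = 2340.452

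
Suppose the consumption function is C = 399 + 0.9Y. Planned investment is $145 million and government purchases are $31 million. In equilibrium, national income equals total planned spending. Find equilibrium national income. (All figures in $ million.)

Y = C + I + G = 399 + 0.9Y + 145 + 31
Y − 0.9Y = 575
0.1Y = 575, so Y = 575/0.1 = 5750

Y = 5750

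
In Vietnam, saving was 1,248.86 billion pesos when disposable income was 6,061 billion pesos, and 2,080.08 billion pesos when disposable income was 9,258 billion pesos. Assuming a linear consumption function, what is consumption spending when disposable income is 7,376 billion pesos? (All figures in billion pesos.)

C = 5785.24

MPS = ΔS/ΔY = (2080.08 − 1248.86)/(9258 − 6061) = 831.22/3197 = 0.26
MPC = 1 − MPS = 0.74
Autonomous saving = 1248.86 − 0.26(6061) = -327, so a = 327
C = 327 + 0.74(7376) = 327 + 5458.24 = 5785.24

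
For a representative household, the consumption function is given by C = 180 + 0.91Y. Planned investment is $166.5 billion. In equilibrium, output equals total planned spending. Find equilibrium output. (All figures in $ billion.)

Y = C + I = 180 + 0.91Y + 166.5
Y − 0.91Y = 346.5
0.09Y = 346.5, so Y = 346.5/0.09 = 3850

Y = 3850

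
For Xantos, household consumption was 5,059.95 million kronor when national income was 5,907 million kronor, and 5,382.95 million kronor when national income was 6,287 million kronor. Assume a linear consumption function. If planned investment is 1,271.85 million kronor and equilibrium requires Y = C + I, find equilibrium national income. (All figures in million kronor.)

MPC = (5382.95 − 5059.95)/(6287 − 5907) = 323/380 = 0.85
a = 5059.95 − 0.85(5907) = 39
Equilibrium: Y = 39 + 0.85Y + 1271.85
0.15Y = 1310.85, so Y = 1310.85/0.15 = 8739

Y = 8739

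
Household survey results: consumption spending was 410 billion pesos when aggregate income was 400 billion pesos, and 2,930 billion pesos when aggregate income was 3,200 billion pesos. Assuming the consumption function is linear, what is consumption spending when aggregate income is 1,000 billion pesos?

MPC = (2930 − 410)/(3200 − 400) = 2520/2800 = 0.9
a = 410 − 0.9(400) = 410 − 360 = 50
C = 50 + 0.9(1000) = 50 + 900 = 950

C = 950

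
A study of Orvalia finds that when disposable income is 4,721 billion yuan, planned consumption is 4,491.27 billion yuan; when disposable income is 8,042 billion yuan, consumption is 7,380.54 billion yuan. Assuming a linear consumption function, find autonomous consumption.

a = 384

MPC = ΔC/ΔY = (7380.54 − 4491.27)/(8042 − 4721) = 2889.27/3321 = 0.87
a = C − MPC·Y = 4491.27 − 0.87(4721) = 4491.27 − 4107.27 = 384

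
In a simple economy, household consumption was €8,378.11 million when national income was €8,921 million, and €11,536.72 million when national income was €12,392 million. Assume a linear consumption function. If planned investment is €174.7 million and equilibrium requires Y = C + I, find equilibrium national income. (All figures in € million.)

MPC = (11536.72 − 8378.11)/(12392 − 8921) = 3158.61/3471 = 0.91
a = 8378.11 − 0.91(8921) = 260
Equilibrium: Y = 260 + 0.91Y + 174.7
0.09Y = 434.7, so Y = 434.7/0.09 = 4830

Y = 4830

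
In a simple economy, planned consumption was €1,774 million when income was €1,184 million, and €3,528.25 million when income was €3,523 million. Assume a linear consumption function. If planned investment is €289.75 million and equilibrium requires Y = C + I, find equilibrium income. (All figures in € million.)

Y = 4703

MPC = (3528.25 − 1774)/(3523 − 1184) = 1754.25/2339 = 0.75
a = 1774 − 0.75(1184) = 886
Equilibrium: Y = 886 + 0.75Y + 289.75
0.25Y = 1175.75, so Y = 1175.75/0.25 = 4703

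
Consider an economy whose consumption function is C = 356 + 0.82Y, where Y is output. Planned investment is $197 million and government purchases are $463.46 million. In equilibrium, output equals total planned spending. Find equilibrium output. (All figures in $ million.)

Y = C + I + G = 356 + 0.82Y + 197 + 463.46
Y − 0.82Y = 1016.46
0.18Y = 1016.46, so Y = 1016.46/0.18 = 5647

Y = 5647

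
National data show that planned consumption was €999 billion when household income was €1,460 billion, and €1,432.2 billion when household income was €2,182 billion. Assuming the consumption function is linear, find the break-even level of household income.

Y = 307.5

MPC = (1432.2 − 999)/(2182 − 1460) = 433.2/722 = 0.6
a = 999 − 0.6(1460) = 999 − 876 = 123
Break-even: Y = a/(1−MPC) = 123/0.4 = 307.5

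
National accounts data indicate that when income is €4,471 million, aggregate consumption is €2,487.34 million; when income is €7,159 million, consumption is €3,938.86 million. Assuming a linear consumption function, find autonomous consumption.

MPC = ΔC/ΔY = (3938.86 − 2487.34)/(7159 − 4471) = 1451.52/2688 = 0.54
a = C − MPC·Y = 2487.34 − 0.54(4471) = 2487.34 − 2414.34 = 73

a = 73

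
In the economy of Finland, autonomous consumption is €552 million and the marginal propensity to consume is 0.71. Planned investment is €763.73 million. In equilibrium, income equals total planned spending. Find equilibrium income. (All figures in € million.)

Y = C + I = 552 + 0.71Y + 763.73
Y − 0.71Y = 1315.73
0.29Y = 1315.73, so Y = 1315.73/0.29 = 4537

Y = 4537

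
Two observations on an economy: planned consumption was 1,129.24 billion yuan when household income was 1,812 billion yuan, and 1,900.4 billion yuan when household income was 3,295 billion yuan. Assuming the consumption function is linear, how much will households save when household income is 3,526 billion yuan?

MPC = (1900.4 − 1129.24)/(3295 − 1812) = 771.16/1483 = 0.52
a = 1129.24 − 0.52(1812) = 1129.24 − 942.24 = 187
C = 187 + 0.52(3526) = 2020.52
S = 3526 − 2020.52 = 1505.48

S = 1505.48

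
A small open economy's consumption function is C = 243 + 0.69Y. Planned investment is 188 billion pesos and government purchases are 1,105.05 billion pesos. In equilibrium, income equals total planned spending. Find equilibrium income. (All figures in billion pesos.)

Y = C + I + G = 243 + 0.69Y + 188 + 1105.05
Y − 0.69Y = 1536.05
0.31Y = 1536.05, so Y = 1536.05/0.31 = 4955

Y = 4955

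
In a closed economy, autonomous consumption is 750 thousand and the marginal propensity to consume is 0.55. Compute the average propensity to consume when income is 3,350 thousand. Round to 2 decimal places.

APC = 0.77

C = 750 + 0.55(3350) = 2592.5
APC = C/Y = 2592.5/3350 = 0.77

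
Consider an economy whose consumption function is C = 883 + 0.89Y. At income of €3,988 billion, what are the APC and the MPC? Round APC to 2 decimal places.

MPC = 0.89 (the slope of the consumption function)
C = 883 + 0.89(3988) = 4432.32, so APC = 4432.32/3988 = 1.11

APC = 1.11; MPC = 0.89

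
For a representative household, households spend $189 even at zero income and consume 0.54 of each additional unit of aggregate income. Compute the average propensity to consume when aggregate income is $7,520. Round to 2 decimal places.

APC = 0.57

C = 189 + 0.54(7520) = 4249.8
APC = C/Y = 4249.8/7520 = 0.57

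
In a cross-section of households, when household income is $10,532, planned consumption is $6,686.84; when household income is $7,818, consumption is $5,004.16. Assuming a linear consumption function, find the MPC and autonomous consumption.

MPC = 0.62; a = 157

MPC = ΔC/ΔY = (6686.84 − 5004.16)/(10532 − 7818) = 1682.68/2714 = 0.62
a = C − MPC·Y = 5004.16 − 0.62(7818) = 5004.16 − 4847.16 = 157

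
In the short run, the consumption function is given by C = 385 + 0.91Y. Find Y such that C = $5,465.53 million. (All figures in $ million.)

Y = 5583

385 + 0.91Y = 5465.53
0.91Y = 5080.53, so Y = 5080.53/0.91 = 5583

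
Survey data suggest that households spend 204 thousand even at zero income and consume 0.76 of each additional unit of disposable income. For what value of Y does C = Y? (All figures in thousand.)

Y = 850

At break-even, C = Y: 204 + 0.76Y = Y
0.24Y = 204, so Y = 204/0.24 = 850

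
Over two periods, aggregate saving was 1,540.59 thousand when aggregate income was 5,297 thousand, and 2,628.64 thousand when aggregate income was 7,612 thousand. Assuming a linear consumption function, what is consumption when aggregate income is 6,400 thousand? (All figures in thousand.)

C = 4341

MPS = ΔS/ΔY = (2628.64 − 1540.59)/(7612 − 5297) = 1088.05/2315 = 0.47
MPC = 1 − MPS = 0.53
Autonomous saving = 1540.59 − 0.47(5297) = -949, so a = 949
C = 949 + 0.53(6400) = 949 + 3392 = 4341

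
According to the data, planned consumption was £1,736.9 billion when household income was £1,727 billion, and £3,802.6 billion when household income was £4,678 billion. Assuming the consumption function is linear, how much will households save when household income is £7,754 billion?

MPC = (3802.6 − 1736.9)/(4678 − 1727) = 2065.7/2951 = 0.7
a = 1736.9 − 0.7(1727) = 1736.9 − 1208.9 = 528
C = 528 + 0.7(7754) = 5955.8
S = 7754 − 5955.8 = 1798.2

S = 1798.2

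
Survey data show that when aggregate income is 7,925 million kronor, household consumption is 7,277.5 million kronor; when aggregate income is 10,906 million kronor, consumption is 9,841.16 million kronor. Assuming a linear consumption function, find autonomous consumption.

a = 462

MPC = ΔC/ΔY = (9841.16 − 7277.5)/(10906 − 7925) = 2563.66/2981 = 0.86
a = C − MPC·Y = 7277.5 − 0.86(7925) = 7277.5 − 6815.5 = 462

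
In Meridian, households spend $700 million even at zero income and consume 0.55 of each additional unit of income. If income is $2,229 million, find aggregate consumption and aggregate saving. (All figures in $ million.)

C = 700 + 0.55(2229) = 700 + 1225.95 = 1925.95
S = Y − C = 2229 − 1925.95 = 303.05

C = 1925.95; S = 303.05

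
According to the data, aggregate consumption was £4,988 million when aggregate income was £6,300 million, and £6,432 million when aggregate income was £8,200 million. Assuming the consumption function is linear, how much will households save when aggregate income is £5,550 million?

MPC = (6432 − 4988)/(8200 − 6300) = 1444/1900 = 0.76
a = 4988 − 0.76(6300) = 4988 − 4788 = 200
C = 200 + 0.76(5550) = 4418
S = 5550 − 4418 = 1132

S = 1132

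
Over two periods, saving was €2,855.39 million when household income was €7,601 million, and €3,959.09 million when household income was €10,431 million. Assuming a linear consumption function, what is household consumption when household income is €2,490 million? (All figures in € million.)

MPS = ΔS/ΔY = (3959.09 − 2855.39)/(10431 − 7601) = 1103.7/2830 = 0.39
MPC = 1 − MPS = 0.61
Autonomous saving = 2855.39 − 0.39(7601) = -109, so a = 109
C = 109 + 0.61(2490) = 109 + 1518.9 = 1627.9

C = 1627.9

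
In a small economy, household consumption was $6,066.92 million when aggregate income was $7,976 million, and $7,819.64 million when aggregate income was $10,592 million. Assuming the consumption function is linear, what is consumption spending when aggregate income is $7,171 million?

C = 5527.57

MPC = (7819.64 − 6066.92)/(10592 − 7976) = 1752.72/2616 = 0.67
a = 6066.92 − 0.67(7976) = 6066.92 − 5343.92 = 723
C = 723 + 0.67(7171) = 723 + 4804.57 = 5527.57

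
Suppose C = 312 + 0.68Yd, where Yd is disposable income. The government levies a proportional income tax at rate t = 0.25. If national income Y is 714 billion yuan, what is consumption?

Yd = (1 − 0.25)(714) = 0.75(714) = 535.5
C = 312 + 0.68(535.5) = 312 + 364.14 = 676.14

C = 676.14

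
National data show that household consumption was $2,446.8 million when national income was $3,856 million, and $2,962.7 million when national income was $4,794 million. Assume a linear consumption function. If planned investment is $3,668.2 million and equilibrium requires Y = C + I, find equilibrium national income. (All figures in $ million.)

MPC = (2962.7 − 2446.8)/(4794 − 3856) = 515.9/938 = 0.55
a = 2446.8 − 0.55(3856) = 326
Equilibrium: Y = 326 + 0.55Y + 3668.2
0.45Y = 3994.2, so Y = 3994.2/0.45 = 8876

Y = 8876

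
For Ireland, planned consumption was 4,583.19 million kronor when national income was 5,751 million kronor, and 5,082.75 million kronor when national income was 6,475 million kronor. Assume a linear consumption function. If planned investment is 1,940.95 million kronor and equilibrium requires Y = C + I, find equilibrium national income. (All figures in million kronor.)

Y = 8245

MPC = (5082.75 − 4583.19)/(6475 − 5751) = 499.56/724 = 0.69
a = 4583.19 − 0.69(5751) = 615
Equilibrium: Y = 615 + 0.69Y + 1940.95
0.31Y = 2555.95, so Y = 2555.95/0.31 = 8245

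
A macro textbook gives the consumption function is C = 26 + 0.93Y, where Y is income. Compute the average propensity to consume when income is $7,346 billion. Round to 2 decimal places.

APC = 0.93

C = 26 + 0.93(7346) = 6857.78
APC = C/Y = 6857.78/7346 = 0.93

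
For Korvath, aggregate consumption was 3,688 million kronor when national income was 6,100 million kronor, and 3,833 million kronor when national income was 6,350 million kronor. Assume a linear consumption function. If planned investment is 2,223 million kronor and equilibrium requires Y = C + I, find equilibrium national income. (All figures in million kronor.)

MPC = (3833 − 3688)/(6350 − 6100) = 145/250 = 0.58
a = 3688 − 0.58(6100) = 150
Equilibrium: Y = 150 + 0.58Y + 2223
0.42Y = 2373, so Y = 2373/0.42 = 5650

Y = 5650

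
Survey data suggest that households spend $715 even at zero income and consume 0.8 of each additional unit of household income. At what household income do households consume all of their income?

At break-even, C = Y: 715 + 0.8Y = Y
0.2Y = 715, so Y = 715/0.2 = 3575

Y = 3575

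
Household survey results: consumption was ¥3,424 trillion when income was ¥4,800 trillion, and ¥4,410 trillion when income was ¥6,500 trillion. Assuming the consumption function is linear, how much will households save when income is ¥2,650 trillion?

MPC = (4410 − 3424)/(6500 − 4800) = 986/1700 = 0.58
a = 3424 − 0.58(4800) = 3424 − 2784 = 640
C = 640 + 0.58(2650) = 2177
S = 2650 − 2177 = 473

S = 473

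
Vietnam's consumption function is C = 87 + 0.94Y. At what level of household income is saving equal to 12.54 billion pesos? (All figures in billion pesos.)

S = Y − C = -87 + 0.06Y
-87 + 0.06Y = 12.54, so 0.06Y = 99.54 and Y = 1659

Y = 1659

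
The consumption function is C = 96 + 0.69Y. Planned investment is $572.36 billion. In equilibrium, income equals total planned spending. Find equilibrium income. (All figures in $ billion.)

Y = 2156

Y = C + I = 96 + 0.69Y + 572.36
Y − 0.69Y = 668.36
0.31Y = 668.36, so Y = 668.36/0.31 = 2156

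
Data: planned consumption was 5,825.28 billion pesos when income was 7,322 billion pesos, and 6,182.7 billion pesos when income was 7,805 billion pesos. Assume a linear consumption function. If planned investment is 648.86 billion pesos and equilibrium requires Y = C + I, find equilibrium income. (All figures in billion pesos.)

Y = 4061

MPC = (6182.7 − 5825.28)/(7805 − 7322) = 357.42/483 = 0.74
a = 5825.28 − 0.74(7322) = 407
Equilibrium: Y = 407 + 0.74Y + 648.86
0.26Y = 1055.86, so Y = 1055.86/0.26 = 4061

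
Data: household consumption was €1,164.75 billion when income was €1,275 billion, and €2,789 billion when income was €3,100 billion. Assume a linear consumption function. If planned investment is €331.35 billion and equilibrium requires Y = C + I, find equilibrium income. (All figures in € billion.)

Y = 3285

MPC = (2789 − 1164.75)/(3100 − 1275) = 1624.25/1825 = 0.89
a = 1164.75 − 0.89(1275) = 30
Equilibrium: Y = 30 + 0.89Y + 331.35
0.11Y = 361.35, so Y = 361.35/0.11 = 3285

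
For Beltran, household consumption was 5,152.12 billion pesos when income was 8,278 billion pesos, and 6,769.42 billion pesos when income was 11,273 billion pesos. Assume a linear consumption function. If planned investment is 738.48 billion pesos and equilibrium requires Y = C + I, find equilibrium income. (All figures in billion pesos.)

Y = 3088

MPC = (6769.42 − 5152.12)/(11273 − 8278) = 1617.3/2995 = 0.54
a = 5152.12 − 0.54(8278) = 682
Equilibrium: Y = 682 + 0.54Y + 738.48
0.46Y = 1420.48, so Y = 1420.48/0.46 = 3088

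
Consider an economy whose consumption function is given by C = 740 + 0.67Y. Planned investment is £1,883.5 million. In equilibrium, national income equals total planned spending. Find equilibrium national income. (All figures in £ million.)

Y = C + I = 740 + 0.67Y + 1883.5
Y − 0.67Y = 2623.5
0.33Y = 2623.5, so Y = 2623.5/0.33 = 7950

Y = 7950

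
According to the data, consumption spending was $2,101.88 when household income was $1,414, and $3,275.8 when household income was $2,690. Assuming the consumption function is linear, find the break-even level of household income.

MPC = (3275.8 − 2101.88)/(2690 − 1414) = 1173.92/1276 = 0.92
a = 2101.88 − 0.92(1414) = 2101.88 − 1300.88 = 801
Break-even: Y = a/(1−MPC) = 801/0.08 = 10012.5

Y = 10012.5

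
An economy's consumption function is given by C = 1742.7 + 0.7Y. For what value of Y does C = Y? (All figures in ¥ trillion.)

Y = 5809

At break-even, C = Y: 1742.7 + 0.7Y = Y
0.3Y = 1742.7, so Y = 1742.7/0.3 = 5809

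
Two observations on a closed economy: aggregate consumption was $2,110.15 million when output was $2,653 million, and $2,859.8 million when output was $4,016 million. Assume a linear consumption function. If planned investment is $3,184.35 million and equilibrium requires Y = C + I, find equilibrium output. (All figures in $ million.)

Y = 8523

MPC = (2859.8 − 2110.15)/(4016 − 2653) = 749.65/1363 = 0.55
a = 2110.15 − 0.55(2653) = 651
Equilibrium: Y = 651 + 0.55Y + 3184.35
0.45Y = 3835.35, so Y = 3835.35/0.45 = 8523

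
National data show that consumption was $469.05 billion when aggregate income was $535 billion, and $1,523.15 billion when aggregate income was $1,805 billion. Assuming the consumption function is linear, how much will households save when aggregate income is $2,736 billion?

S = 440.12

MPC = (1523.15 − 469.05)/(1805 − 535) = 1054.1/1270 = 0.83
a = 469.05 − 0.83(535) = 469.05 − 444.05 = 25
C = 25 + 0.83(2736) = 2295.88
S = 2736 − 2295.88 = 440.12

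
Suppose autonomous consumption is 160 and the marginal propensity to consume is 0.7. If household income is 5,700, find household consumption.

C = 4150

C = 160 + 0.7(5700) = 160 + 3990 = 4150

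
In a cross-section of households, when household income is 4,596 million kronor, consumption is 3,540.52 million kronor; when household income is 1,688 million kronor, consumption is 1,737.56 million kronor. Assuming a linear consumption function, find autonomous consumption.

MPC = ΔC/ΔY = (3540.52 − 1737.56)/(4596 − 1688) = 1802.96/2908 = 0.62
a = C − MPC·Y = 1737.56 − 0.62(1688) = 1737.56 − 1046.56 = 691

a = 691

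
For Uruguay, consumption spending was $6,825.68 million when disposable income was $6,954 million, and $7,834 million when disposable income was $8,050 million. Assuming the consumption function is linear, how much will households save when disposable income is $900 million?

S = -356

MPC = (7834 − 6825.68)/(8050 − 6954) = 1008.32/1096 = 0.92
a = 6825.68 − 0.92(6954) = 6825.68 − 6397.68 = 428
C = 428 + 0.92(900) = 1256
S = 900 − 1256 = -356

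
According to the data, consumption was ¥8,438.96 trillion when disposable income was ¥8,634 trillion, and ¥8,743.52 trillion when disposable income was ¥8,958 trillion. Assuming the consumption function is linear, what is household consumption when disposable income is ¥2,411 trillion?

C = 2589.34

MPC = (8743.52 − 8438.96)/(8958 − 8634) = 304.56/324 = 0.94
a = 8438.96 − 0.94(8634) = 8438.96 − 8115.96 = 323
C = 323 + 0.94(2411) = 323 + 2266.34 = 2589.34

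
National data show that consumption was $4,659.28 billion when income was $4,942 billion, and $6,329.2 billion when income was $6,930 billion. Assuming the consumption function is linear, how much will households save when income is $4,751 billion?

MPC = (6329.2 − 4659.28)/(6930 − 4942) = 1669.92/1988 = 0.84
a = 4659.28 − 0.84(4942) = 4659.28 − 4151.28 = 508
C = 508 + 0.84(4751) = 4498.84
S = 4751 − 4498.84 = 252.16

S = 252.16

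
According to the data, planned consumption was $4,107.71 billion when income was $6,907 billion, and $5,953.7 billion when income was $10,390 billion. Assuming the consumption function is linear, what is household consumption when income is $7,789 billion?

C = 4575.17

MPC = (5953.7 − 4107.71)/(10390 − 6907) = 1845.99/3483 = 0.53
a = 4107.71 − 0.53(6907) = 4107.71 − 3660.71 = 447
C = 447 + 0.53(7789) = 447 + 4128.17 = 4575.17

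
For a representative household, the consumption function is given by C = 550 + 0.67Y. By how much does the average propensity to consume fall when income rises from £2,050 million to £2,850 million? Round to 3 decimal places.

At Y = 2050: C = 550 + 0.67(2050) = 1923.5, APC = 1923.5/2050 = 0.9383
At Y = 2850: C = 2459.5, APC = 2459.5/2850 = 0.8630
Fall in APC = 0.9383 − 0.8630 = 0.0753 ≈ 0.075

ΔAPC = 0.075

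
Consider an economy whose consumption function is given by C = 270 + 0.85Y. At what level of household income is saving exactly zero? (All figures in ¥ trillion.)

At break-even, C = Y: 270 + 0.85Y = Y
0.15Y = 270, so Y = 270/0.15 = 1800

Y = 1800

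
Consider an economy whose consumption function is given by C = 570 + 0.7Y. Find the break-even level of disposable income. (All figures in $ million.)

Y = 1900

At break-even, C = Y: 570 + 0.7Y = Y
0.3Y = 570, so Y = 570/0.3 = 1900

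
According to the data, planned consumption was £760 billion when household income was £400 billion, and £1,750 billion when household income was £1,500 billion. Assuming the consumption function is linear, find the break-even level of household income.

Y = 4000

MPC = (1750 − 760)/(1500 − 400) = 990/1100 = 0.9
a = 760 − 0.9(400) = 760 − 360 = 400
Break-even: Y = a/(1−MPC) = 400/0.1 = 4000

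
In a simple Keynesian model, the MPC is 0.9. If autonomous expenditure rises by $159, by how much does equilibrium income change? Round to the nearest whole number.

The multiplier is 1/(1 − MPC) = 1/0.1.
ΔY = 159/0.1 = 1590.00 ≈ 1590

ΔY ≈ 1590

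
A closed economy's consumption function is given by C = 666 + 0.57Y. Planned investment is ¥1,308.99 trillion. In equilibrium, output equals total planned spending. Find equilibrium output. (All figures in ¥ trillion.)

Y = C + I = 666 + 0.57Y + 1308.99
Y − 0.57Y = 1974.99
0.43Y = 1974.99, so Y = 1974.99/0.43 = 4593

Y = 4593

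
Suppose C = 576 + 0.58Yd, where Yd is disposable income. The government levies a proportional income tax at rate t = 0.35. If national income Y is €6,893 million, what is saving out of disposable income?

S = 1305.789

Yd = (1 − 0.35)(6893) = 0.65(6893) = 4480.45
C = 576 + 0.58(4480.45) = 576 + 2598.661 = 3174.661
S = Yd − C = 4480.45 − 3174.661 = 1305.789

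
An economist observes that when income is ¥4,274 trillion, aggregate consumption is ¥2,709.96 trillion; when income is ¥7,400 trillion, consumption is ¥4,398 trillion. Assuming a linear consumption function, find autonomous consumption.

a = 402

MPC = ΔC/ΔY = (4398 − 2709.96)/(7400 − 4274) = 1688.04/3126 = 0.54
a = C − MPC·Y = 2709.96 − 0.54(4274) = 2709.96 − 2307.96 = 402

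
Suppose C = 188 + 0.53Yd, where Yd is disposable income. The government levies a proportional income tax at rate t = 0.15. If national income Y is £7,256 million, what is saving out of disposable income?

Yd = (1 − 0.15)(7256) = 0.85(7256) = 6167.6
C = 188 + 0.53(6167.6) = 188 + 3268.828 = 3456.828
S = Yd − C = 6167.6 − 3456.828 = 2710.772

S = 2710.772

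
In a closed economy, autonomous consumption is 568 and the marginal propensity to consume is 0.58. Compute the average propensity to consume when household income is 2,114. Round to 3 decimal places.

C = 568 + 0.58(2114) = 1794.12
APC = C/Y = 1794.12/2114 = 0.849

APC = 0.849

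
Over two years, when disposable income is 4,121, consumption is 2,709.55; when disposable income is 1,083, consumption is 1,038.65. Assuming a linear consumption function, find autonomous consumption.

a = 443

MPC = ΔC/ΔY = (2709.55 − 1038.65)/(4121 − 1083) = 1670.9/3038 = 0.55
a = C − MPC·Y = 1038.65 − 0.55(1083) = 1038.65 − 595.65 = 443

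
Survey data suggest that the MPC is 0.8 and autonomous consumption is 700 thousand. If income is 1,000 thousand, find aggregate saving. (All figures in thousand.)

S = -500

C = 700 + 0.8(1000) = 700 + 800 = 1500
S = Y − C = 1000 − 1500 = -500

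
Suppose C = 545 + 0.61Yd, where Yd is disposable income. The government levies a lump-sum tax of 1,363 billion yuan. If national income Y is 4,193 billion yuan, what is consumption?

Yd = Y − T = 4193 − 1363 = 2830
C = 545 + 0.61(2830) = 545 + 1726.3 = 2271.3

C = 2271.3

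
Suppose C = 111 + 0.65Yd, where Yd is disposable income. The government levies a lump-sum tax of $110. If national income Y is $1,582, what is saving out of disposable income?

Yd = Y − T = 1582 − 110 = 1472
C = 111 + 0.65(1472) = 111 + 956.8 = 1067.8
S = Yd − C = 1472 − 1067.8 = 404.2

S = 404.2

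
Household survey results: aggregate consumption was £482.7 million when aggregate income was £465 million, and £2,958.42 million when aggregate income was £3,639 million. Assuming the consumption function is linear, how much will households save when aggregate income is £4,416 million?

MPC = (2958.42 − 482.7)/(3639 − 465) = 2475.72/3174 = 0.78
a = 482.7 − 0.78(465) = 482.7 − 362.7 = 120
C = 120 + 0.78(4416) = 3564.48
S = 4416 − 3564.48 = 851.52

S = 851.52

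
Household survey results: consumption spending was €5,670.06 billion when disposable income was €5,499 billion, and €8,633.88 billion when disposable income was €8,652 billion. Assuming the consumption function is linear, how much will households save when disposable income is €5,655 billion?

S = -161.7

MPC = (8633.88 − 5670.06)/(8652 − 5499) = 2963.82/3153 = 0.94
a = 5670.06 − 0.94(5499) = 5670.06 − 5169.06 = 501
C = 501 + 0.94(5655) = 5816.7
S = 5655 − 5816.7 = -161.7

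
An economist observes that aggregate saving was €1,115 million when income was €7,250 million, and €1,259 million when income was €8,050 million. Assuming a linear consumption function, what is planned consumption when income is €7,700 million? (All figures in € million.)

MPS = ΔS/ΔY = (1259 − 1115)/(8050 − 7250) = 144/800 = 0.18
MPC = 1 − MPS = 0.82
Autonomous saving = 1115 − 0.18(7250) = -190, so a = 190
C = 190 + 0.82(7700) = 190 + 6314 = 6504

C = 6504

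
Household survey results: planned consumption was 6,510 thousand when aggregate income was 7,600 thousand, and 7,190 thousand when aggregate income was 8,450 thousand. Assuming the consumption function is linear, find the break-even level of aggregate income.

Y = 2150

MPC = (7190 − 6510)/(8450 − 7600) = 680/850 = 0.8
a = 6510 − 0.8(7600) = 6510 − 6080 = 430
Break-even: Y = a/(1−MPC) = 430/0.2 = 2150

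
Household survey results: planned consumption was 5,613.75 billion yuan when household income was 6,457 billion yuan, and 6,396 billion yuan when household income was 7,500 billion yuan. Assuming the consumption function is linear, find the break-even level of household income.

MPC = (6396 − 5613.75)/(7500 − 6457) = 782.25/1043 = 0.75
a = 5613.75 − 0.75(6457) = 5613.75 − 4842.75 = 771
Break-even: Y = a/(1−MPC) = 771/0.25 = 3084

Y = 3084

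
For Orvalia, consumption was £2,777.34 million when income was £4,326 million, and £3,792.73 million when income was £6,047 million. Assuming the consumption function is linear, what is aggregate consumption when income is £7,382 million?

C = 4580.38

MPC = (3792.73 − 2777.34)/(6047 − 4326) = 1015.39/1721 = 0.59
a = 2777.34 − 0.59(4326) = 2777.34 − 2552.34 = 225
C = 225 + 0.59(7382) = 225 + 4355.38 = 4580.38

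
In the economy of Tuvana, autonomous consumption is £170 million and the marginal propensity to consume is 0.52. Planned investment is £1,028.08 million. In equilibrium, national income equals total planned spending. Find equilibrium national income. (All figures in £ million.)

Y = C + I = 170 + 0.52Y + 1028.08
Y − 0.52Y = 1198.08
0.48Y = 1198.08, so Y = 1198.08/0.48 = 2496

Y = 2496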